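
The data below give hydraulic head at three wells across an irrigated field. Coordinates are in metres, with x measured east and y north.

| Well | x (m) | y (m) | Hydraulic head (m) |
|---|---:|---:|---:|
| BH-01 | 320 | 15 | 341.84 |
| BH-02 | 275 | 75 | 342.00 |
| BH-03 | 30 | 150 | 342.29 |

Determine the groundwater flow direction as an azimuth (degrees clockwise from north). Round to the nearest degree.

Three-point gradient (reference BH-01): Δ to BH-02 = (-45, 60, +0.16), Δ to BH-03 = (-290, 135, +0.45).
∂h/∂x = -0.0004768, ∂h/∂y = +0.002309 (det = 11325).
Flow direction (−∇h) has components (+0.0004768 E, -0.002309 N).
Azimuth = atan2(E, N) = atan2(+0.0004768, -0.002309) = 168.3° ≈ 168°.

168°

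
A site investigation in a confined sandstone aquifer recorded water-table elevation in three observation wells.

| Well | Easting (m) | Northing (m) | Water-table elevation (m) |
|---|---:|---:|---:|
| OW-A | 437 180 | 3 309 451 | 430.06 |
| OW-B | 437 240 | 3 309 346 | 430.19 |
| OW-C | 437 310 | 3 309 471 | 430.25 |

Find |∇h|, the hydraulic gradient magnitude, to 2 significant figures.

0.0016

Differences from OW-A: to OW-B (Δx, Δy, Δh) = (60, -105, +0.13); to OW-C = (130, 20, +0.19).
Determinant of the coordinate differences = 60·20 − 130·(-105) = 14850.
∂h/∂x = [(+0.13)·20 − (+0.19)·(-105)] / 14850 = +0.001519
∂h/∂y = [60·(+0.19) − 130·(+0.13)] / 14850 = -0.0003704
|∇h| = √(0.001519² + -0.0003704²) = 0.001564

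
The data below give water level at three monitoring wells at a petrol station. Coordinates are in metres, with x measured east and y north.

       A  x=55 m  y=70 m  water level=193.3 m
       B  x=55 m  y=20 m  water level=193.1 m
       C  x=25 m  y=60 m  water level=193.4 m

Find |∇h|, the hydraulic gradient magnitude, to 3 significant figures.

0.00615

With h = a·x + b·y + c and A as origin, the differences give:
  0·a + (-50)·b = -0.2
  (-30)·a + (-10)·b = +0.1
Eliminate b (×(-10) and ×(-50), subtract): -1500·a = 7.00 → a = ∂h/∂x = -0.004667
Back-substitute: b = ∂h/∂y = +0.004000.
|∇h| = √(-0.004667² + 0.004000²) = 0.006147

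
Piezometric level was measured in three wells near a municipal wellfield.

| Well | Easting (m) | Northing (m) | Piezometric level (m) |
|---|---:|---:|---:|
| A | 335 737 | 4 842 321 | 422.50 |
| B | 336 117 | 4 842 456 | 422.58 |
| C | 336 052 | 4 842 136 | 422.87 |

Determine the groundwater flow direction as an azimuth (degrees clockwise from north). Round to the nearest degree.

331°

Taking A as reference: B−A = (380, 135, +0.08); C−A = (315, -185, +0.37).
Solve a·Δx + b·Δy = Δh: det = 380·(-185) − 315·135 = -112825.
∂h/∂x = [(+0.08)·(-185) − (+0.37)·135] / -112825 = +0.0005739
∂h/∂y = [380·(+0.37) − 315·(+0.08)] / -112825 = -0.001023
Flow direction (−∇h) has components (-0.0005739 E, +0.001023 N).
Azimuth = atan2(E, N) = atan2(-0.0005739, +0.001023) = 330.7° ≈ 331°.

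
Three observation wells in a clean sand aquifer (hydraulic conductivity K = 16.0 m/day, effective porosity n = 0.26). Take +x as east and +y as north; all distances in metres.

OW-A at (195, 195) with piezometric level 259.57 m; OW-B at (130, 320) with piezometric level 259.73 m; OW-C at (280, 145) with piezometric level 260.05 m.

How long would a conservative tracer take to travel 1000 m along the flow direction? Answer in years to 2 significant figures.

Three-point gradient (reference OW-A): Δ to OW-B = (-65, 125, +0.16), Δ to OW-C = (85, -50, +0.48).
∂h/∂x = +0.009220, ∂h/∂y = +0.006075 (det = -7375).
|∇h| = √(0.009220² + 0.006075²) = 0.01104
Seepage velocity v = K·i/n = 16.0 × 0.01104 / 0.26 = 0.6794 m/day.
t = 1000 / 0.6794 = 1472 days = 4.03 years.

4.0 years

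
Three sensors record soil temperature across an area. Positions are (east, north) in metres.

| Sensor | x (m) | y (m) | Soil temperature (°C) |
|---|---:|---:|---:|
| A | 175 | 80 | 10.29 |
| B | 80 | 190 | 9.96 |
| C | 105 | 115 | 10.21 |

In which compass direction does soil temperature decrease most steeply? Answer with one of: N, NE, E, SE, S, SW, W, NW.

N

Taking A as reference: B−A = (-95, 110, -0.33); C−A = (-70, 35, -0.08).
Determinant of the coordinate differences = (-95)·35 − (-70)·110 = 4375.
∂T/∂x = [(-0.33)·35 − (-0.08)·110] / 4375 = -0.0006286
∂T/∂y = [(-95)·(-0.08) − (-70)·(-0.33)] / 4375 = -0.003543
Steepest decrease is along −∇f = (+0.0006286 E, +0.003543 N) → north.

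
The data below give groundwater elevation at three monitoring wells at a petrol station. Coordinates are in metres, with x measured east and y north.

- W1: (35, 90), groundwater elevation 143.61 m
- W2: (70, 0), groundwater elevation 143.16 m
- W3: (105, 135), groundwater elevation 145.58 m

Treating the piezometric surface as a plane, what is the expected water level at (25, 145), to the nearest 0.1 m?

With h = a·x + b·y + c and W1 as origin, the differences give:
  35·a + (-90)·b = -0.45
  70·a + 45·b = +1.97
Eliminate b (×45 and ×(-90), subtract): 7875·a = 157.050 → a = ∂h/∂x = +0.01994
Back-substitute: b = ∂h/∂y = +0.01276.
h(25, 145) = 143.61 + (+0.01994)·(-10) + (+0.01276)·(55) = 143.61 -0.199 +0.702 = 144.112 m.

144.1 m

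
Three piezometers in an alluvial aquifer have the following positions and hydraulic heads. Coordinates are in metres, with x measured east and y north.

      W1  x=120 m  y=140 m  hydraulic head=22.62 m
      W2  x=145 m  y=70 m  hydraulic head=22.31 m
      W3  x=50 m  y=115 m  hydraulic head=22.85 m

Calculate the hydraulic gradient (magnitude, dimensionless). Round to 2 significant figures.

0.0052

Taking W1 as reference: W2−W1 = (25, -70, -0.31); W3−W1 = (-70, -25, +0.23).
Solve a·Δx + b·Δy = Δh: det = 25·(-25) − (-70)·(-70) = -5525.
∂h/∂x = [(-0.31)·(-25) − (+0.23)·(-70)] / -5525 = -0.004317
∂h/∂y = [25·(+0.23) − (-70)·(-0.31)] / -5525 = +0.002887
|∇h| = √(-0.004317² + 0.002887²) = 0.005193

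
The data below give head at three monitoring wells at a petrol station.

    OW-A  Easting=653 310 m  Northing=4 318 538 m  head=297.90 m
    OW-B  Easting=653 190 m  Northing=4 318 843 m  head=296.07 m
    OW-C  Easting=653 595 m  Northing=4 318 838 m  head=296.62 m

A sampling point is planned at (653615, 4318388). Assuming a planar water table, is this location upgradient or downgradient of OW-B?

upgradient

Differences from OW-A: to OW-B (Δx, Δy, Δh) = (-120, 305, -1.83); to OW-C = (285, 300, -1.28).
Solve a·Δx + b·Δy = Δh: det = (-120)·300 − 285·305 = -122925.
∂h/∂x = [(-1.83)·300 − (-1.28)·305] / -122925 = +0.001290
∂h/∂y = [(-120)·(-1.28) − 285·(-1.83)] / -122925 = -0.005492
Head at (653615, 4318388) = 297.90 + (+0.001290)·(305) + (-0.005492)·(-150) = 299.12 m.
That is higher than the 296.07 m at OW-B, so the point is upgradient.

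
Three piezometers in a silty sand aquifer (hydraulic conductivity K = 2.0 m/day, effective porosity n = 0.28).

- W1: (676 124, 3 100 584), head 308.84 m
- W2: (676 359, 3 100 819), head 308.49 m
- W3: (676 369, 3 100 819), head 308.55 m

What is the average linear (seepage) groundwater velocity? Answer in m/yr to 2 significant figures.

25 m/yr

Taking W1 as reference: W2−W1 = (235, 235, -0.35); W3−W1 = (245, 235, -0.29).
Solve a·Δx + b·Δy = Δh: det = 235·235 − 245·235 = -2350.
∂h/∂x = [(-0.35)·235 − (-0.29)·235] / -2350 = +0.006000
∂h/∂y = [235·(-0.29) − 245·(-0.35)] / -2350 = -0.007489
|∇h| = √(0.006000² + -0.007489²) = 0.009596
Seepage velocity v = K·i/n = 2.0 × 0.009596 / 0.28 = 0.06854 m/day = 25.03 m/yr.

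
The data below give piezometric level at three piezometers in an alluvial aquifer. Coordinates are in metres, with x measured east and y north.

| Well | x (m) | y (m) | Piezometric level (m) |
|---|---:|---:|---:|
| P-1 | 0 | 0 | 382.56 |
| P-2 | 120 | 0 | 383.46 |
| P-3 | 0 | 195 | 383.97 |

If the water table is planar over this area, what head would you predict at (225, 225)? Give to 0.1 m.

385.9 m

∂h/∂x = (383.46 − 382.56) / (120 − 0) = +0.007500
∂h/∂y = (383.97 − 382.56) / (195 − 0) = +0.007231
h(225, 225) = 382.56 + (+0.007500)·(225) + (+0.007231)·(225) = 382.56 +1.687 +1.627 = 385.874 m.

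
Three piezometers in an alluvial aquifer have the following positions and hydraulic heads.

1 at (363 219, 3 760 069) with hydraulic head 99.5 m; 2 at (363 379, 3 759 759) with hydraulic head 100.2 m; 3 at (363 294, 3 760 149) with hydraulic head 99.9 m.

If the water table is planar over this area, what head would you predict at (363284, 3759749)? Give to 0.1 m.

99.7 m

Three-point gradient (reference 1): Δ to 2 = (160, -310, +0.7), Δ to 3 = (75, 80, +0.4).
∂h/∂x = +0.004993, ∂h/∂y = +0.0003190 (det = 36050).
h(363284, 3759749) = 99.5 + (+0.004993)·(65) + (+0.0003190)·(-320) = 99.5 +0.325 -0.102 = 99.722 m.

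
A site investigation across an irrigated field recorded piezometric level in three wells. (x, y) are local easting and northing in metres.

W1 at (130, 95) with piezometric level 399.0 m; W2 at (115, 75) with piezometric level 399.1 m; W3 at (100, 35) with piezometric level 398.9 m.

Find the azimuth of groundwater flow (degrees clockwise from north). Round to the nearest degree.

Differences from W1: to W2 (Δx, Δy, Δh) = (-15, -20, +0.1); to W3 = (-30, -60, -0.1).
Solve a·Δx + b·Δy = Δh: det = (-15)·(-60) − (-30)·(-20) = 300.
∂h/∂x = [(+0.1)·(-60) − (-0.1)·(-20)] / 300 = -0.02667
∂h/∂y = [(-15)·(-0.1) − (-30)·(+0.1)] / 300 = +0.01500
Flow direction (−∇h) has components (+0.02667 E, -0.01500 N).
Azimuth = atan2(E, N) = atan2(+0.02667, -0.01500) = 119.4° ≈ 119°.

119°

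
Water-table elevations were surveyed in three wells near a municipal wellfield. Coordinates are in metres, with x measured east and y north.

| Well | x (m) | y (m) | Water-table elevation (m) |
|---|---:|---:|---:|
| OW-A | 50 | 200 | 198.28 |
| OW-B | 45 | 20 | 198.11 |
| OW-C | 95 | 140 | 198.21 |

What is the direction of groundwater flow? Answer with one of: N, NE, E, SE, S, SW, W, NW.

Three-point gradient (reference OW-A): Δ to OW-B = (-5, -180, -0.17), Δ to OW-C = (45, -60, -0.07).
∂h/∂x = -0.0002857, ∂h/∂y = +0.0009524 (det = 8400).
Flow = −∇h = (+0.0002857 east, -0.0009524 north), which points south.

S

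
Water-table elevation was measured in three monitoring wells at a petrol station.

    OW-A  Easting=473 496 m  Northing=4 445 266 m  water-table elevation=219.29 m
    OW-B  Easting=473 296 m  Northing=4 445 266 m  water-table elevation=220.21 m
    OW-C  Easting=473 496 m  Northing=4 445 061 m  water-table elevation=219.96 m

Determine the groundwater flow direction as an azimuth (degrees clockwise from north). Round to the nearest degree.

∂h/∂x = (220.21 − 219.29) / (473296 − 473496) = -0.004600
∂h/∂y = (219.96 − 219.29) / (4445061 − 4445266) = -0.003268
Flow direction (−∇h) has components (+0.004600 E, +0.003268 N).
Azimuth = atan2(E, N) = atan2(+0.004600, +0.003268) = 54.6° ≈ 055°.

055°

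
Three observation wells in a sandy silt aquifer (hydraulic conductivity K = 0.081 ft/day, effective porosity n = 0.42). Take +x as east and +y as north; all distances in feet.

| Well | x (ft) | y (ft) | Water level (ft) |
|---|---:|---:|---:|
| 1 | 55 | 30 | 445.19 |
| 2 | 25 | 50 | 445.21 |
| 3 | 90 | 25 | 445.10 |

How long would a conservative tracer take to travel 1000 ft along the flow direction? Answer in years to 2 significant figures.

Differences from 1: to 2 (Δx, Δy, Δh) = (-30, 20, +0.02); to 3 = (35, -5, -0.09).
Determinant of the coordinate differences = (-30)·(-5) − 35·20 = -550.
∂h/∂x = [(+0.02)·(-5) − (-0.09)·20] / -550 = -0.003091
∂h/∂y = [(-30)·(-0.09) − 35·(+0.02)] / -550 = -0.003636
|∇h| = √(-0.003091² + -0.003636²) = 0.004772
Seepage velocity v = K·i/n = 0.081 × 0.004772 / 0.42 = 0.0009203 ft/day.
t = 1000 / 0.0009203 = 1.087e+06 days = 2.98e+03 years.

3000 years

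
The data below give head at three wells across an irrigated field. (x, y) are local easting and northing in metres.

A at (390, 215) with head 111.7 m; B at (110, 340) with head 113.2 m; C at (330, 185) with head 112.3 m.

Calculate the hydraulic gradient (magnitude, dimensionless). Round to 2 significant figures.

0.0090

Three-point gradient (reference A): Δ to B = (-280, 125, +1.5), Δ to C = (-60, -30, +0.6).
∂h/∂x = -0.007547, ∂h/∂y = -0.004906 (det = 15900).
|∇h| = √(-0.007547² + -0.004906²) = 0.009001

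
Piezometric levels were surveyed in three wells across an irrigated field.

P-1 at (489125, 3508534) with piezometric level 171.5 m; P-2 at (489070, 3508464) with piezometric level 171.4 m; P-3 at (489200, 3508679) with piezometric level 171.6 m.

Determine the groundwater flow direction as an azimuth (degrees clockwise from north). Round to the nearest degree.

Three-point gradient (reference P-1): Δ to P-2 = (-55, -70, -0.1), Δ to P-3 = (75, 145, +0.1).
∂h/∂x = +0.002752, ∂h/∂y = -0.0007339 (det = -2725).
Flow direction (−∇h) has components (-0.002752 E, +0.0007339 N).
Azimuth = atan2(E, N) = atan2(-0.002752, +0.0007339) = 284.9° ≈ 285°.

285°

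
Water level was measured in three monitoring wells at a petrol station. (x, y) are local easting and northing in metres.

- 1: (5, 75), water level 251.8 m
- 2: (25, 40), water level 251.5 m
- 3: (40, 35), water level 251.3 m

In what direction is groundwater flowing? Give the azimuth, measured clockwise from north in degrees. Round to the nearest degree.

Differences from 1: to 2 (Δx, Δy, Δh) = (20, -35, -0.3); to 3 = (35, -40, -0.5).
Solve a·Δx + b·Δy = Δh: det = 20·(-40) − 35·(-35) = 425.
∂h/∂x = [(-0.3)·(-40) − (-0.5)·(-35)] / 425 = -0.01294
∂h/∂y = [20·(-0.5) − 35·(-0.3)] / 425 = +0.001176
Flow direction (−∇h) has components (+0.01294 E, -0.001176 N).
Azimuth = atan2(E, N) = atan2(+0.01294, -0.001176) = 95.2° ≈ 095°.

095°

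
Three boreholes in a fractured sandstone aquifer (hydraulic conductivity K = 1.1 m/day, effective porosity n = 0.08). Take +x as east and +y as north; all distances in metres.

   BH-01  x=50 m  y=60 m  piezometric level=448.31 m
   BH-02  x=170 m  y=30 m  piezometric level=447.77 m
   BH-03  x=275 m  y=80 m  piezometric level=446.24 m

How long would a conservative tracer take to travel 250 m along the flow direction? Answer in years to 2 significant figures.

3.1 years

Differences from BH-01: to BH-02 (Δx, Δy, Δh) = (120, -30, -0.54); to BH-03 = (225, 20, -2.07).
Solve a·Δx + b·Δy = Δh: det = 120·20 − 225·(-30) = 9150.
∂h/∂x = [(-0.54)·20 − (-2.07)·(-30)] / 9150 = -0.007967
∂h/∂y = [120·(-2.07) − 225·(-0.54)] / 9150 = -0.01387
|∇h| = √(-0.007967² + -0.01387²) = 0.016
Seepage velocity v = K·i/n = 1.1 × 0.016 / 0.08 = 0.22 m/day.
t = 250 / 0.22 = 1136 days = 3.11 years.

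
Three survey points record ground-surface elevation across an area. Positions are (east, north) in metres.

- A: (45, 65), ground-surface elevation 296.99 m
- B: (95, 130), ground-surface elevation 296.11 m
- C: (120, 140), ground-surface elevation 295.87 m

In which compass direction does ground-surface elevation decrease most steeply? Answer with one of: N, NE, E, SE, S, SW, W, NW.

Three-point gradient (reference A): Δ to B = (50, 65, -0.88), Δ to C = (75, 75, -1.12).
∂z/∂x = -0.006044, ∂z/∂y = -0.008889 (det = -1125).
Steepest decrease is along −∇f = (+0.006044 E, +0.008889 N) → northeast.

NE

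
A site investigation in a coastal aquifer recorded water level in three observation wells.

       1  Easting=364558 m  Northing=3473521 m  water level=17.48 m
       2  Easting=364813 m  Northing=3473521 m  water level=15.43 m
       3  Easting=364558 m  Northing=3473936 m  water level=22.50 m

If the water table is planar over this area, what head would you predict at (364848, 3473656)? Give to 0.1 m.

16.8 m

∂h/∂x = (15.43 − 17.48) / (364813 − 364558) = -0.008039
∂h/∂y = (22.50 − 17.48) / (3473936 − 3473521) = +0.01210
h(364848, 3473656) = 17.48 + (-0.008039)·(290) + (+0.01210)·(135) = 17.48 -2.331 +1.633 = 16.782 m.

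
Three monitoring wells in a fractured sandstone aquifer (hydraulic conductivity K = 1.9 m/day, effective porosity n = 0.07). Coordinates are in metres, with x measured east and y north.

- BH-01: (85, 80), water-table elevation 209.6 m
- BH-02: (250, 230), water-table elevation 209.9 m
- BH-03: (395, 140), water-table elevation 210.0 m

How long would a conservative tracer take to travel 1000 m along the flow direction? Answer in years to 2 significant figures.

Taking BH-01 as reference: BH-02−BH-01 = (165, 150, +0.3); BH-03−BH-01 = (310, 60, +0.4).
Determinant of the coordinate differences = 165·60 − 310·150 = -36600.
∂h/∂x = [(+0.3)·60 − (+0.4)·150] / -36600 = +0.001148
∂h/∂y = [165·(+0.4) − 310·(+0.3)] / -36600 = +0.0007377
|∇h| = √(0.001148² + 0.0007377²) = 0.001365
Seepage velocity v = K·i/n = 1.9 × 0.001365 / 0.07 = 0.03705 m/day.
t = 1000 / 0.03705 = 2.699e+04 days = 73.9 years.

74 years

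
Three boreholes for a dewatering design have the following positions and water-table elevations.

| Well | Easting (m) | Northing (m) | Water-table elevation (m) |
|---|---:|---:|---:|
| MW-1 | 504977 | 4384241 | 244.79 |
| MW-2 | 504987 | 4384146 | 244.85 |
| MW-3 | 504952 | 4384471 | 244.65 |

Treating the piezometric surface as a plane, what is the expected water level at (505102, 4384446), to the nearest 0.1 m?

With h = a·x + b·y + c and MW-1 as origin, the differences give:
  10·a + (-95)·b = +0.06
  (-25)·a + 230·b = -0.14
Eliminate b (×230 and ×(-95), subtract): -75·a = 0.500 → a = ∂h/∂x = -0.006667
Back-substitute: b = ∂h/∂y = -0.001333.
h(505102, 4384446) = 244.79 + (-0.006667)·(125) + (-0.001333)·(205) = 244.79 -0.833 -0.273 = 243.683 m.

243.7 m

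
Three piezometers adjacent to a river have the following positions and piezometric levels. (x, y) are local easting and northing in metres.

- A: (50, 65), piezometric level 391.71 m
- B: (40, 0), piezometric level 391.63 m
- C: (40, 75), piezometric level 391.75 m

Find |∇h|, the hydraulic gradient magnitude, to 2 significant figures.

With h = a·x + b·y + c and A as origin, the differences give:
  (-10)·a + (-65)·b = -0.08
  (-10)·a + 10·b = +0.04
Eliminate b (×10 and ×(-65), subtract): -750·a = 1.800 → a = ∂h/∂x = -0.002400
Back-substitute: b = ∂h/∂y = +0.001600.
|∇h| = √(-0.002400² + 0.001600²) = 0.002884

0.0029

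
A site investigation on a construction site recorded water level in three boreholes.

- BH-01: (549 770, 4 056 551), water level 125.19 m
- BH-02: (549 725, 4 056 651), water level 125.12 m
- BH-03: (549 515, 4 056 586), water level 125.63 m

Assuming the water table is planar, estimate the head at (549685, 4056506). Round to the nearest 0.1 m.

Three-point gradient (reference BH-01): Δ to BH-02 = (-45, 100, -0.07), Δ to BH-03 = (-255, 35, +0.44).
∂h/∂x = -0.001941, ∂h/∂y = -0.001574 (det = 23925).
h(549685, 4056506) = 125.19 + (-0.001941)·(-85) + (-0.001574)·(-45) = 125.19 +0.165 +0.071 = 125.426 m.

125.4 m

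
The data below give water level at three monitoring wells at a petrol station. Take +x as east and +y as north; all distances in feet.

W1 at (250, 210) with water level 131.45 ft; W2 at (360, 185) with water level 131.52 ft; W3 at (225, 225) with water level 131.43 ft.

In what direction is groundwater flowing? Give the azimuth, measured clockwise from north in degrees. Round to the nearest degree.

With h = a·x + b·y + c and W1 as origin, the differences give:
  110·a + (-25)·b = +0.07
  (-25)·a + 15·b = -0.02
Eliminate b (×15 and ×(-25), subtract): 1025·a = 0.550 → a = ∂h/∂x = +0.0005366
Back-substitute: b = ∂h/∂y = -0.0004390.
Flow direction (−∇h) has components (-0.0005366 E, +0.0004390 N).
Azimuth = atan2(E, N) = atan2(-0.0005366, +0.0004390) = 309.3° ≈ 309°.

309°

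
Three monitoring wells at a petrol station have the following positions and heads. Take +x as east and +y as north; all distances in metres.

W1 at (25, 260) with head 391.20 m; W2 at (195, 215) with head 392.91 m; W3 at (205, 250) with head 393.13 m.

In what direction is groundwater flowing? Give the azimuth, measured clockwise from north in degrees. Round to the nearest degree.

With h = a·x + b·y + c and W1 as origin, the differences give:
  170·a + (-45)·b = +1.71
  180·a + (-10)·b = +1.93
Eliminate b (×(-10) and ×(-45), subtract): 6400·a = 69.750 → a = ∂h/∂x = +0.01090
Back-substitute: b = ∂h/∂y = +0.003172.
Flow direction (−∇h) has components (-0.01090 E, -0.003172 N).
Azimuth = atan2(E, N) = atan2(-0.01090, -0.003172) = 253.8° ≈ 254°.

254°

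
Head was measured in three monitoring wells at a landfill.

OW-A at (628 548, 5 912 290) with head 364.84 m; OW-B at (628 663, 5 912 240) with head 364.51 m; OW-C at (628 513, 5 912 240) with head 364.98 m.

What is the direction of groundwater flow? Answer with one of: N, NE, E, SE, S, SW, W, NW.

With h = a·x + b·y + c and OW-A as origin, the differences give:
  115·a + (-50)·b = -0.33
  (-35)·a + (-50)·b = +0.14
Eliminate b (×(-50) and ×(-50), subtract): -7500·a = 23.500 → a = ∂h/∂x = -0.003133
Back-substitute: b = ∂h/∂y = -0.0006067.
Flow = −∇h = (+0.003133 east, +0.0006067 north), which points east.

E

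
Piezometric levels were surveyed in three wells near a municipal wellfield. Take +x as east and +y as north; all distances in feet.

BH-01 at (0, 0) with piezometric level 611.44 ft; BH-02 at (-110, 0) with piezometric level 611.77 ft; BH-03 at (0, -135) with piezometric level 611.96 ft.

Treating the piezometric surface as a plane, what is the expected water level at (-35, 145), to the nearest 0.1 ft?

∂h/∂x = (611.77 − 611.44) / (-110 − 0) = -0.003000
∂h/∂y = (611.96 − 611.44) / (-135 − 0) = -0.003852
h(-35, 145) = 611.44 + (-0.003000)·(-35) + (-0.003852)·(145) = 611.44 +0.105 -0.559 = 610.986 ft.

611.0 ft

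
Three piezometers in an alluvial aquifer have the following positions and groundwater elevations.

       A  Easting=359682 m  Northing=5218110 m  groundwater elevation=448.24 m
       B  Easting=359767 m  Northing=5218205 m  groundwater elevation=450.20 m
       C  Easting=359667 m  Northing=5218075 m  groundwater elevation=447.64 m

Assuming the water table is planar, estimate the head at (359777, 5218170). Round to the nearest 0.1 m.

449.8 m

With h = a·x + b·y + c and A as origin, the differences give:
  85·a + 95·b = +1.96
  (-15)·a + (-35)·b = -0.60
Eliminate b (×(-35) and ×95, subtract): -1550·a = -11.600 → a = ∂h/∂x = +0.007484
Back-substitute: b = ∂h/∂y = +0.01394.
h(359777, 5218170) = 448.24 + (+0.007484)·(95) + (+0.01394)·(60) = 448.24 +0.711 +0.836 = 449.787 m.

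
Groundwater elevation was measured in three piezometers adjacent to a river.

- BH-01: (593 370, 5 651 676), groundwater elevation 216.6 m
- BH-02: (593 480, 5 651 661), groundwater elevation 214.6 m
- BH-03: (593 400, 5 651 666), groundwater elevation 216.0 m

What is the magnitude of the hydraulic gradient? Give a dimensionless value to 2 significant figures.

0.019

Differences from BH-01: to BH-02 (Δx, Δy, Δh) = (110, -15, -2.0); to BH-03 = (30, -10, -0.6).
Determinant of the coordinate differences = 110·(-10) − 30·(-15) = -650.
∂h/∂x = [(-2.0)·(-10) − (-0.6)·(-15)] / -650 = -0.01692
∂h/∂y = [110·(-0.6) − 30·(-2.0)] / -650 = +0.009231
|∇h| = √(-0.01692² + 0.009231²) = 0.01927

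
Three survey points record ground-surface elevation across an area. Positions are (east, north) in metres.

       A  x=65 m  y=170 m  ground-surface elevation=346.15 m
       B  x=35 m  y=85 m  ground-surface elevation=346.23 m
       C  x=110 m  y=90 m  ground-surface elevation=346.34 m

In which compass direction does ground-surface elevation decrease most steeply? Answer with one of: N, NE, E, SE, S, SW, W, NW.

Taking A as reference: B−A = (-30, -85, +0.08); C−A = (45, -80, +0.19).
Solve a·Δx + b·Δy = Δz: det = (-30)·(-80) − 45·(-85) = 6225.
∂z/∂x = [(+0.08)·(-80) − (+0.19)·(-85)] / 6225 = +0.001566
∂z/∂y = [(-30)·(+0.19) − 45·(+0.08)] / 6225 = -0.001494
Steepest decrease is along −∇f = (-0.001566 E, +0.001494 N) → northwest.

NW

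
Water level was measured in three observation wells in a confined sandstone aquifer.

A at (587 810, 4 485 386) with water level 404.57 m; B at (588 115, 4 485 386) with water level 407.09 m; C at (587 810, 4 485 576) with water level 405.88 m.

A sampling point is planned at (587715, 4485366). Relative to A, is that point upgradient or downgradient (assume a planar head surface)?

downgradient

∂h/∂x = (407.09 − 404.57) / (588115 − 587810) = +0.008262
∂h/∂y = (405.88 − 404.57) / (4485576 − 4485386) = +0.006895
Head at (587715, 4485366) = 404.57 + (+0.008262)·(-95) + (+0.006895)·(-20) = 403.65 m.
That is lower than the 404.57 m at A, so the point is downgradient.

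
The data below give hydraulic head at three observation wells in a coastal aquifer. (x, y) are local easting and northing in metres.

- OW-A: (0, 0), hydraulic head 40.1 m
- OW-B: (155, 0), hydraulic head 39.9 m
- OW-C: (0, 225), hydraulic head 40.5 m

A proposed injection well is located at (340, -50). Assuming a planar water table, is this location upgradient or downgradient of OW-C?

downgradient

∂h/∂x = (39.9 − 40.1) / (155 − 0) = -0.001290
∂h/∂y = (40.5 − 40.1) / (225 − 0) = +0.001778
Head at (340, -50) = 40.1 + (-0.001290)·(340) + (+0.001778)·(-50) = 39.57 m.
That is lower than the 40.5 m at OW-C, so the point is downgradient.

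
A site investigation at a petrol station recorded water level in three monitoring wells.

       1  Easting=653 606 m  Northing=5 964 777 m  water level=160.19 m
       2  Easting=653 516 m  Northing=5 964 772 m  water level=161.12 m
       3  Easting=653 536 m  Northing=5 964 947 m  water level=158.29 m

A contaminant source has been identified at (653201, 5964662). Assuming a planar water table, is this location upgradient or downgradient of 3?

upgradient

Taking 1 as reference: 2−1 = (-90, -5, +0.93); 3−1 = (-70, 170, -1.90).
Solve a·Δx + b·Δy = Δh: det = (-90)·170 − (-70)·(-5) = -15650.
∂h/∂x = [(+0.93)·170 − (-1.90)·(-5)] / -15650 = -0.009495
∂h/∂y = [(-90)·(-1.90) − (-70)·(+0.93)] / -15650 = -0.01509
Head at (653201, 5964662) = 160.19 + (-0.009495)·(-405) + (-0.01509)·(-115) = 165.77 m.
That is higher than the 158.29 m at 3, so the point is upgradient.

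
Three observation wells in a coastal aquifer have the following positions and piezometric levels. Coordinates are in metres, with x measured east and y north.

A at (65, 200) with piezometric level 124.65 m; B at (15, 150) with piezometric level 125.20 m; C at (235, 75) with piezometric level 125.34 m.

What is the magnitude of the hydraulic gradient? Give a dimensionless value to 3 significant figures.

Taking A as reference: B−A = (-50, -50, +0.55); C−A = (170, -125, +0.69).
Determinant of the coordinate differences = (-50)·(-125) − 170·(-50) = 14750.
∂h/∂x = [(+0.55)·(-125) − (+0.69)·(-50)] / 14750 = -0.002322
∂h/∂y = [(-50)·(+0.69) − 170·(+0.55)] / 14750 = -0.008678
|∇h| = √(-0.002322² + -0.008678²) = 0.008983

0.00898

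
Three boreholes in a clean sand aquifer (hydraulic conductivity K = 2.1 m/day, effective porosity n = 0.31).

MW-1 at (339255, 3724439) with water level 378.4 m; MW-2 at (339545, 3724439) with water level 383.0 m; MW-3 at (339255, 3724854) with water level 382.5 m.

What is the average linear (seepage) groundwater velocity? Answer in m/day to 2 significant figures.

0.13 m/day

∂h/∂x = (383.0 − 378.4) / (339545 − 339255) = +0.01586
∂h/∂y = (382.5 − 378.4) / (3724854 − 3724439) = +0.009880
|∇h| = √(0.01586² + 0.009880²) = 0.01869
Seepage velocity v = K·i/n = 2.1 × 0.01869 / 0.31 = 0.1266 m/day.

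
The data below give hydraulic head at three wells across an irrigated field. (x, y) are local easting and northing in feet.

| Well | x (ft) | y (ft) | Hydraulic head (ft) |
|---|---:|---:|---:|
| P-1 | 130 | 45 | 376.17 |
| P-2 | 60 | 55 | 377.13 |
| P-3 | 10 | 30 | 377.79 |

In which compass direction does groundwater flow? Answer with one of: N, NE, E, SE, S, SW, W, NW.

Differences from P-1: to P-2 (Δx, Δy, Δh) = (-70, 10, +0.96); to P-3 = (-120, -15, +1.62).
Determinant of the coordinate differences = (-70)·(-15) − (-120)·10 = 2250.
∂h/∂x = [(+0.96)·(-15) − (+1.62)·10] / 2250 = -0.01360
∂h/∂y = [(-70)·(+1.62) − (-120)·(+0.96)] / 2250 = +0.0008000
Flow = −∇h = (+0.01360 east, -0.0008000 north), which points east.

E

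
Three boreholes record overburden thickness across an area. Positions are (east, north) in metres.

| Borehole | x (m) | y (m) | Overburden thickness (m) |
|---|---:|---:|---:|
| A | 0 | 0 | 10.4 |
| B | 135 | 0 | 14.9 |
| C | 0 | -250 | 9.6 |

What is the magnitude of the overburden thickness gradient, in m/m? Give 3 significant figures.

0.0335 m/m

∂d/∂x = (14.9 − 10.4) / (135 − 0) = +0.03333
∂d/∂y = (9.6 − 10.4) / (-250 − 0) = +0.003200
|∇f| = √(0.03333² + 0.003200²) = 0.03348 m/m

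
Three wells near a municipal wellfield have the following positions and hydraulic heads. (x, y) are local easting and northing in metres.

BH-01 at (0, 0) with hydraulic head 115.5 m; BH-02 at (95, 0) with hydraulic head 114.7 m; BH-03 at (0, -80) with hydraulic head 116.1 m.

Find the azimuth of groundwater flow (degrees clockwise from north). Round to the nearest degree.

048°

∂h/∂x = (114.7 − 115.5) / (95 − 0) = -0.008421
∂h/∂y = (116.1 − 115.5) / (-80 − 0) = -0.007500
Flow direction (−∇h) has components (+0.008421 E, +0.007500 N).
Azimuth = atan2(E, N) = atan2(+0.008421, +0.007500) = 48.3° ≈ 048°.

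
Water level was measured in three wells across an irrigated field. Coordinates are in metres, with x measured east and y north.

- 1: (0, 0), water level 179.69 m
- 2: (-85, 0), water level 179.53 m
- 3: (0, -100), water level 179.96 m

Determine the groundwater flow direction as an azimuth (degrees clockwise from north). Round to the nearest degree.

325°

∂h/∂x = (179.53 − 179.69) / (-85 − 0) = +0.001882
∂h/∂y = (179.96 − 179.69) / (-100 − 0) = -0.002700
Flow direction (−∇h) has components (-0.001882 E, +0.002700 N).
Azimuth = atan2(E, N) = atan2(-0.001882, +0.002700) = 325.1° ≈ 325°.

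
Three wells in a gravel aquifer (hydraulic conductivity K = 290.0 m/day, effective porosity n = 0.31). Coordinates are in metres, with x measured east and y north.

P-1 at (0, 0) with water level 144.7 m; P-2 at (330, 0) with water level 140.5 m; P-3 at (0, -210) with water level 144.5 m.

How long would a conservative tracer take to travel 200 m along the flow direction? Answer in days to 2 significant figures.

∂h/∂x = (140.5 − 144.7) / (330 − 0) = -0.01273
∂h/∂y = (144.5 − 144.7) / (-210 − 0) = +0.0009524
|∇h| = √(-0.01273² + 0.0009524²) = 0.01277
Seepage velocity v = K·i/n = 290.0 × 0.01277 / 0.31 = 11.95 m/day.
t = 200 / 11.95 = 16.74 days.

17 days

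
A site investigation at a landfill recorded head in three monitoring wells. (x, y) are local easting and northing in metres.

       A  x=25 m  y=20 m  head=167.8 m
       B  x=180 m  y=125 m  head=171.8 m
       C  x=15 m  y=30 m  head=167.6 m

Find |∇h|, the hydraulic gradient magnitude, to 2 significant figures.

Taking A as reference: B−A = (155, 105, +4.0); C−A = (-10, 10, -0.2).
Solve a·Δx + b·Δy = Δh: det = 155·10 − (-10)·105 = 2600.
∂h/∂x = [(+4.0)·10 − (-0.2)·105] / 2600 = +0.02346
∂h/∂y = [155·(-0.2) − (-10)·(+4.0)] / 2600 = +0.003462
|∇h| = √(0.02346² + 0.003462²) = 0.02371

0.024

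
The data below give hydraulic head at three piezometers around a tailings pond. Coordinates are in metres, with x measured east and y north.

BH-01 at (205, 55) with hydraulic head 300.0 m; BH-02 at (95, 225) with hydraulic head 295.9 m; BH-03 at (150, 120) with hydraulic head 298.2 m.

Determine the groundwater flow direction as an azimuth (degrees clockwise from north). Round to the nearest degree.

305°

With h = a·x + b·y + c and BH-01 as origin, the differences give:
  (-110)·a + 170·b = -4.1
  (-55)·a + 65·b = -1.8
Eliminate b (×65 and ×170, subtract): 2200·a = 39.50 → a = ∂h/∂x = +0.01795
Back-substitute: b = ∂h/∂y = -0.01250.
Flow direction (−∇h) has components (-0.01795 E, +0.01250 N).
Azimuth = atan2(E, N) = atan2(-0.01795, +0.01250) = 304.8° ≈ 305°.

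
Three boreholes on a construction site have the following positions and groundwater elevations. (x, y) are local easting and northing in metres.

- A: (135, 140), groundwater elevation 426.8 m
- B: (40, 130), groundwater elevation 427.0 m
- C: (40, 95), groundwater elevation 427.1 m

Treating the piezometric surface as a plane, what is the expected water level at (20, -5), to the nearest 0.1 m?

Taking A as reference: B−A = (-95, -10, +0.2); C−A = (-95, -45, +0.3).
Determinant of the coordinate differences = (-95)·(-45) − (-95)·(-10) = 3325.
∂h/∂x = [(+0.2)·(-45) − (+0.3)·(-10)] / 3325 = -0.001805
∂h/∂y = [(-95)·(+0.3) − (-95)·(+0.2)] / 3325 = -0.002857
h(20, -5) = 426.8 + (-0.001805)·(-115) + (-0.002857)·(-145) = 426.8 +0.208 +0.414 = 427.422 m.

427.4 m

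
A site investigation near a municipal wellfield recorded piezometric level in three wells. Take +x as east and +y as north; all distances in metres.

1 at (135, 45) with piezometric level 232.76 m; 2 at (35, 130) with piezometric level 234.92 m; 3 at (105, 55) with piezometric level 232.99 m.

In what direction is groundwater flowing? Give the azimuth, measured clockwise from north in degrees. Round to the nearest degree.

Differences from 1: to 2 (Δx, Δy, Δh) = (-100, 85, +2.16); to 3 = (-30, 10, +0.23).
Determinant of the coordinate differences = (-100)·10 − (-30)·85 = 1550.
∂h/∂x = [(+2.16)·10 − (+0.23)·85] / 1550 = +0.001323
∂h/∂y = [(-100)·(+0.23) − (-30)·(+2.16)] / 1550 = +0.02697
Flow direction (−∇h) has components (-0.001323 E, -0.02697 N).
Azimuth = atan2(E, N) = atan2(-0.001323, -0.02697) = 182.8° ≈ 183°.

183°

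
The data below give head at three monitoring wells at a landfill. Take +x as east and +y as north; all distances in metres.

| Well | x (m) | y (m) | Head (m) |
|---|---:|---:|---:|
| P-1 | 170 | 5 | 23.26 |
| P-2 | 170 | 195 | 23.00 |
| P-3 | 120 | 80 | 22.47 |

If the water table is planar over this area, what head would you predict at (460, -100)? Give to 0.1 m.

Taking P-1 as reference: P-2−P-1 = (0, 190, -0.26); P-3−P-1 = (-50, 75, -0.79).
Determinant of the coordinate differences = 0·75 − (-50)·190 = 9500.
∂h/∂x = [(-0.26)·75 − (-0.79)·190] / 9500 = +0.01375
∂h/∂y = [0·(-0.79) − (-50)·(-0.26)] / 9500 = -0.001368
h(460, -100) = 23.26 + (+0.01375)·(290) + (-0.001368)·(-105) = 23.26 +3.987 +0.144 = 27.390 m.

27.4 m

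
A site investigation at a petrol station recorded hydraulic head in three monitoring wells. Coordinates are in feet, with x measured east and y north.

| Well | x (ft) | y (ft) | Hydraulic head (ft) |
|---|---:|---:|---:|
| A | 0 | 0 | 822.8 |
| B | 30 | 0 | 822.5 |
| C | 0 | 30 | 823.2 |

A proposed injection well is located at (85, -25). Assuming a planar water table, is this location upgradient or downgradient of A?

∂h/∂x = (822.5 − 822.8) / (30 − 0) = -0.010000
∂h/∂y = (823.2 − 822.8) / (30 − 0) = +0.01333
Head at (85, -25) = 822.8 + (-0.010000)·(85) + (+0.01333)·(-25) = 821.62 ft.
That is lower than the 822.8 ft at A, so the point is downgradient.

downgradient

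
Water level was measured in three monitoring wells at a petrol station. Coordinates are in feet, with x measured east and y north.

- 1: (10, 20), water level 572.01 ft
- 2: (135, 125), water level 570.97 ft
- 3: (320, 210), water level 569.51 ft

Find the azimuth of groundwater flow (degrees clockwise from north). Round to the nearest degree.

Taking 1 as reference: 2−1 = (125, 105, -1.04); 3−1 = (310, 190, -2.50).
Solve a·Δx + b·Δy = Δh: det = 125·190 − 310·105 = -8800.
∂h/∂x = [(-1.04)·190 − (-2.50)·105] / -8800 = -0.007375
∂h/∂y = [125·(-2.50) − 310·(-1.04)] / -8800 = -0.001125
Flow direction (−∇h) has components (+0.007375 E, +0.001125 N).
Azimuth = atan2(E, N) = atan2(+0.007375, +0.001125) = 81.3° ≈ 081°.

081°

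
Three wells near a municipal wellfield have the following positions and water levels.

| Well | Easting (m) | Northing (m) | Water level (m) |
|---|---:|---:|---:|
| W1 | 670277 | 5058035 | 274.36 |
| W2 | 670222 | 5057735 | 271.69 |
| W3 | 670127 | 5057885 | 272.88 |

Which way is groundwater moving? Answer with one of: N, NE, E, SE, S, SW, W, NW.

With h = a·x + b·y + c and W1 as origin, the differences give:
  (-55)·a + (-300)·b = -2.67
  (-150)·a + (-150)·b = -1.48
Eliminate b (×(-150) and ×(-300), subtract): -36750·a = -43.500 → a = ∂h/∂x = +0.001184
Back-substitute: b = ∂h/∂y = +0.008683.
Flow = −∇h = (-0.001184 east, -0.008683 north), which points south.

S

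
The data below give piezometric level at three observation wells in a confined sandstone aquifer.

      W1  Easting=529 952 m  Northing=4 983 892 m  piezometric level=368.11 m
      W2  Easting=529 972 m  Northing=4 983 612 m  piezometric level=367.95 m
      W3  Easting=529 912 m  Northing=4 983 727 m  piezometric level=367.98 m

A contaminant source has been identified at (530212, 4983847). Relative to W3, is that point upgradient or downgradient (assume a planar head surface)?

Taking W1 as reference: W2−W1 = (20, -280, -0.16); W3−W1 = (-40, -165, -0.13).
Determinant of the coordinate differences = 20·(-165) − (-40)·(-280) = -14500.
∂h/∂x = [(-0.16)·(-165) − (-0.13)·(-280)] / -14500 = +0.0006897
∂h/∂y = [20·(-0.13) − (-40)·(-0.16)] / -14500 = +0.0006207
Head at (530212, 4983847) = 368.11 + (+0.0006897)·(260) + (+0.0006207)·(-45) = 368.26 m.
That is higher than the 367.98 m at W3, so the point is upgradient.

upgradient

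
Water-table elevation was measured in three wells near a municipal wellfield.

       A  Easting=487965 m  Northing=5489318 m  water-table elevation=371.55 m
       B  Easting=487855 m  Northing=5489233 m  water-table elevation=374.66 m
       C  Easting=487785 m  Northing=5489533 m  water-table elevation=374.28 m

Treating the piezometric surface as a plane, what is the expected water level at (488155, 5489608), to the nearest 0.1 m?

365.2 m

Taking A as reference: B−A = (-110, -85, +3.11); C−A = (-180, 215, +2.73).
Determinant of the coordinate differences = (-110)·215 − (-180)·(-85) = -38950.
∂h/∂x = [(+3.11)·215 − (+2.73)·(-85)] / -38950 = -0.02312
∂h/∂y = [(-110)·(+2.73) − (-180)·(+3.11)] / -38950 = -0.006662
h(488155, 5489608) = 371.55 + (-0.02312)·(190) + (-0.006662)·(290) = 371.55 -4.394 -1.932 = 365.224 m.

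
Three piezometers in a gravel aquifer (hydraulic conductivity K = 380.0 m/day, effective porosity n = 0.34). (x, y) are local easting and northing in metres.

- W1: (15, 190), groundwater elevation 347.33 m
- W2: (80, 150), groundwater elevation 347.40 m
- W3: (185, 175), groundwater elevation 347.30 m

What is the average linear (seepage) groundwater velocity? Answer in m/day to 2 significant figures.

Three-point gradient (reference W1): Δ to W2 = (65, -40, +0.07), Δ to W3 = (170, -15, -0.03).
∂h/∂x = -0.0003863, ∂h/∂y = -0.002378 (det = 5825).
|∇h| = √(-0.0003863² + -0.002378²) = 0.002409
Seepage velocity v = K·i/n = 380.0 × 0.002409 / 0.34 = 2.692 m/day.

2.7 m/day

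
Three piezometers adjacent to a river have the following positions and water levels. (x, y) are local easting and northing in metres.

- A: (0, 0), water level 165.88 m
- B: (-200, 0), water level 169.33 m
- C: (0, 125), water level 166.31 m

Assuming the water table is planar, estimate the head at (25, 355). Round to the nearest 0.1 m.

∂h/∂x = (169.33 − 165.88) / (-200 − 0) = -0.01725
∂h/∂y = (166.31 − 165.88) / (125 − 0) = +0.003440
h(25, 355) = 165.88 + (-0.01725)·(25) + (+0.003440)·(355) = 165.88 -0.431 +1.221 = 166.670 m.

166.7 m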